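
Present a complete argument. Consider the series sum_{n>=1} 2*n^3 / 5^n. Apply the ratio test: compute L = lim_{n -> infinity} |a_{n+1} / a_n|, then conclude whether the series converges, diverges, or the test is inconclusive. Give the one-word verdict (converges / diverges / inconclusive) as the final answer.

Let a_n denote the general term. Form the ratio a_{n+1}/a_n and simplify:
a_{n+1}/a_n = (n + 1)^3/(5*n^3)
Take the limit as n -> infinity: L = 1/5.
Since L = 1/5 < 1, the ratio test implies the series converges.

converges


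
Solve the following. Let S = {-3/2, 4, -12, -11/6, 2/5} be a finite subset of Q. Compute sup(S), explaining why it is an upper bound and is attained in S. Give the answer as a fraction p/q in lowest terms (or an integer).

S is finite, so sup(S) = max(S).
Sorted decreasing:
4, 2/5, -3/2, -11/6, -12
The extremum is 4.
For every x in S, x <= 4. And 4 is in S, so it is attained.
Therefore sup(S) = 4.

4


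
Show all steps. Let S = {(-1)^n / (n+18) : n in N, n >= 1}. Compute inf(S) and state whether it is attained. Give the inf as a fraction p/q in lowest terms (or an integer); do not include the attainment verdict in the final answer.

Analysis:
- Values: -1/19, 1/20, -1/21, 1/22, -1/23, ...
- Positive terms (even n): 1/(2+18), 1/(4+18), ... decreasing -> max = 1/20 (n=2).
- Negative terms (odd n): -1/(1+18), -1/(3+18), ... increasing -> min = -1/19 (n=1).
- So sup = 1/20 (attained at n=2); inf = -1/19 (attained at n=1).
Conclusion: inf(S) = -1/19, attained in S.

-1/19


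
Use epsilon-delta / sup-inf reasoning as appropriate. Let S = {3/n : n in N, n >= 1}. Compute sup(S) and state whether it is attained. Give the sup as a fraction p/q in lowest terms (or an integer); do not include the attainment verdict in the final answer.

Analysis:
- Values: 3, 3/2, 1, 3/4, ... strictly decreasing.
- The maximum is 3 (n=1); sup = 3 (attained).
- The set is bounded below by 0; 3/n -> 0 so 0 is the greatest lower bound.
- 0 is not in the set, so inf = 0 is not attained.
Conclusion: sup(S) = 3, attained in S.

3


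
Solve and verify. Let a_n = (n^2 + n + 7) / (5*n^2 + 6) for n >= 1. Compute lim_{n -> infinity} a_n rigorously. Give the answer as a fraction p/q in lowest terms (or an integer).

Divide numerator and denominator by n^2, the highest power:
numerator / n^2 = 1 + 1/n + 7/n^2
denominator / n^2 = 5 + 6/n^2
As n -> infinity, all terms of the form c/n^k (k >= 1) tend to 0.
So numerator / n^2 -> 1 and denominator / n^2 -> 5.
Therefore lim a_n = 1/5.

1/5


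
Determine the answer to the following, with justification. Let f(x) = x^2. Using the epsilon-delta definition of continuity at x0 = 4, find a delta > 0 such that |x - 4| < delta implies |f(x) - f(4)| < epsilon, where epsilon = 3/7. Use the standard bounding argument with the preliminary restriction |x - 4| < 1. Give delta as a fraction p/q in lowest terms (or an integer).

Factor: |x^2 - (4)^2| = |x - 4| * |x + 4|.
Impose |x - 4| < 1 first. Then |x + 4| = |(x - 4) + 2*(4)| <= |x - 4| + 2*|4| < 1 + 8 = 9.
So |x^2 - (4)^2| < delta * 9.
We need delta * 9 <= 3/7, i.e. delta <= 3/7/9 = 1/21.
Since 1/21 < 1, this is tighter than 1; take delta = 1/21.
So delta = 1/21 works.

1/21


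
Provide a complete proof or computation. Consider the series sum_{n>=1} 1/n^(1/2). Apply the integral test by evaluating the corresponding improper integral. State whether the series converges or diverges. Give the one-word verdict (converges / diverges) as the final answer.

Let f(x) = 1/sqrt(x). Then f is positive, continuous, and decreasing on [1, infinity), so the integral test applies.
Compute the improper integral int_{1}^infinity f(x) dx:
  antiderivative F(x) = 2*sqrt(x).
  As x -> infinity, F(x) -> infinity (since p = 1/2 < 1).
  So the integral diverges. By the integral test, the series diverges.

diverges


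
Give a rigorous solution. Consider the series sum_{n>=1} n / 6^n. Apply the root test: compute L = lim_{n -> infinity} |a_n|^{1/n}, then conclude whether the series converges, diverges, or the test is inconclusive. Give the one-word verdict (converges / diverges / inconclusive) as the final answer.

Let a_n denote the general term. Form |a_n|^(1/n) and simplify:
|a_n|^(1/n) = n^(1/n)/6
Take the limit as n -> infinity: L = 1/6.
Since L = 1/6 < 1, the root test implies convergence.

converges


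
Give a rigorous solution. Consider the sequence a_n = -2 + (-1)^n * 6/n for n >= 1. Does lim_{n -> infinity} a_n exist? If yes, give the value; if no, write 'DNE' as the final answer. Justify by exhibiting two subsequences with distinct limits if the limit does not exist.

Examine the behaviour of a_n along subsequences.
Even-n subsequence a_{2k} = -2 + 6/(2k) -> -2. Odd-n subsequence a_{2k+1} = -2 - 6/(2k+1) -> -2. Both tend to -2, which suggests the limit is -2; verify directly.
|a_n - (-2)| = |(-1)^n * 6/n| = 6/n for every n >= 1.
Given epsilon > 0, choose a positive integer N > 6/epsilon. Then for all n >= N, |a_n - (-2)| = 6/n <= 6/N < epsilon.
So by the definition of the limit, lim a_n exists and equals -2.

-2


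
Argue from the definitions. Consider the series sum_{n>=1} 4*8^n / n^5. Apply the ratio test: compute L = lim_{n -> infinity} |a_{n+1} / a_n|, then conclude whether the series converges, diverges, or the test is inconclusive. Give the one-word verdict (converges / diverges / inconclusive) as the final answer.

Let a_n denote the general term. Form the ratio a_{n+1}/a_n and simplify:
a_{n+1}/a_n = 8*n^5/(n + 1)^5
Take the limit as n -> infinity: L = 8.
Since L = 8 > 1 (or L = infinity), the ratio test implies the series diverges.

diverges


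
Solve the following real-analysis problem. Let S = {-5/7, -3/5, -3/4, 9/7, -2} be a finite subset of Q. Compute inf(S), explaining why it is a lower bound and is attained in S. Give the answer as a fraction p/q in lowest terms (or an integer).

S is finite, so inf(S) = min(S).
Sorted increasing:
-2, -3/4, -5/7, -3/5, 9/7
The extremum is -2.
For every x in S, x >= -2. And -2 is in S, so it is attained.
Therefore inf(S) = -2.

-2


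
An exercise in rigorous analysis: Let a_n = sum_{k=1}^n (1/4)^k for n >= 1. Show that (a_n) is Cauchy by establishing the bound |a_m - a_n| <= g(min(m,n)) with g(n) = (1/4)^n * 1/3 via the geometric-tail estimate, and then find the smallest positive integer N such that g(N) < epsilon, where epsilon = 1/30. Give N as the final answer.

For m > n >= 1: |a_m - a_n| = sum_{k=n+1}^m (1/4)^k < sum_{k=n+1}^infinity (1/4)^k = (1/4)^(n+1) / (1 - 1/4) = (1/4)^n * (1/4) * (4/3) = (1/4)^n * 1/3.
So g(n) = (1/4)^n / 3. Since g(n) -> 0, (a_n) is Cauchy.
Now solve g(N) < 1/30: (1/4)^N / 3 < 1/30 <=> 4^N > 1 / (3 * 1/30) = 10.
Check powers of 4: 4^1 = 4 <= 10, 4^2 = 16 > 10.
So the smallest such N is 2. Check: g(2) = 1/(3 * 16) = 1/48 < 1/30.

2


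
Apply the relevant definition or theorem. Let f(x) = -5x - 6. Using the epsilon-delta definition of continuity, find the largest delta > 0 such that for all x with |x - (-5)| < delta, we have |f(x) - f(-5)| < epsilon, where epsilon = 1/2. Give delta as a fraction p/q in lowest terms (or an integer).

We compute f(-5) = -5*(-5) - 6 = 19.
|f(x) - f(-5)| = |-5x - 6 - (19)| = |-5(x - (-5))| = 5|x - (-5)|.
We need 5|x - (-5)| < 1/2, i.e. |x - (-5)| < 1/2 / 5 = 1/10.
So any delta <= 1/10 works. Conversely, if delta > 1/10, then x = -5 + 1/10 satisfies |x - (-5)| = 1/10 < delta but |f(x) - f(-5)| = 5 * 1/10 = 1/2, which is not < 1/2; so no larger delta works.
Hence the largest such delta is 1/10.

1/10


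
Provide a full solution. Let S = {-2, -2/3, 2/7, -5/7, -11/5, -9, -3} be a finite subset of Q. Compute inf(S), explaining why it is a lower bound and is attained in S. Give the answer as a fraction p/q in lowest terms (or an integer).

S is finite, so inf(S) = min(S).
Sorted increasing:
-9, -3, -11/5, -2, -5/7, -2/3, 2/7
The extremum is -9.
For every x in S, x >= -9. And -9 is in S, so it is attained.
Therefore inf(S) = -9.

-9


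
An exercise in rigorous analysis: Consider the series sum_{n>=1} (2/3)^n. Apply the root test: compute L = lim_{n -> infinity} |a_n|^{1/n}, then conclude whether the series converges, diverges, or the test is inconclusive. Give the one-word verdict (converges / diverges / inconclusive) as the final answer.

Let a_n denote the general term. Form |a_n|^(1/n) and simplify:
|a_n|^(1/n) = 2/3
Take the limit as n -> infinity: L = 2/3.
Since L = 2/3 < 1, the root test implies convergence.

converges


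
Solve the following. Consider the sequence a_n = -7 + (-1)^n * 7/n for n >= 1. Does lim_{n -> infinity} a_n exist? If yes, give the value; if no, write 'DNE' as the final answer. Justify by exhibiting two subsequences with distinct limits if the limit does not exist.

Examine the behaviour of a_n along subsequences.
Even-n subsequence a_{2k} = -7 + 7/(2k) -> -7. Odd-n subsequence a_{2k+1} = -7 - 7/(2k+1) -> -7. Both tend to -7, which suggests the limit is -7; verify directly.
|a_n - (-7)| = |(-1)^n * 7/n| = 7/n for every n >= 1.
Given epsilon > 0, choose a positive integer N > 7/epsilon. Then for all n >= N, |a_n - (-7)| = 7/n <= 7/N < epsilon.
So by the definition of the limit, lim a_n exists and equals -7.

-7


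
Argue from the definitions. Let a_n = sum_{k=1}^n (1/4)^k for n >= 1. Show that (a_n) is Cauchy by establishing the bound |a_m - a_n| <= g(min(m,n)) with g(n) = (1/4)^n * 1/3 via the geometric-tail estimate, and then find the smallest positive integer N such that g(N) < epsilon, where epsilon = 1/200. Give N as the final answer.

For m > n >= 1: |a_m - a_n| = sum_{k=n+1}^m (1/4)^k < sum_{k=n+1}^infinity (1/4)^k = (1/4)^(n+1) / (1 - 1/4) = (1/4)^n * (1/4) * (4/3) = (1/4)^n * 1/3.
So g(n) = (1/4)^n / 3. Since g(n) -> 0, (a_n) is Cauchy.
Now solve g(N) < 1/200: (1/4)^N / 3 < 1/200 <=> 4^N > 1 / (3 * 1/200) = 200/3.
Check powers of 4: 4^3 = 64 <= 200/3, 4^4 = 256 > 200/3.
So the smallest such N is 4. Check: g(4) = 1/(3 * 256) = 1/768 < 1/200.

4


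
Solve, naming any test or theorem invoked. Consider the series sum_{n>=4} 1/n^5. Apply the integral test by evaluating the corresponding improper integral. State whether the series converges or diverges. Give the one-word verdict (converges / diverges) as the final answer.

Let f(x) = x^(-5). Then f is positive, continuous, and decreasing on [4, infinity), so the integral test applies.
Compute the improper integral int_{4}^infinity f(x) dx:
  antiderivative F(x) = -1/(4*x^4).
  As x -> infinity, F(x) -> 0 (since p = 5 > 1).
  So int = F(infinity) - F(4) = 0 - (-1/1024) = 1/1024.
  Finite, so by the integral test, the series converges.

converges


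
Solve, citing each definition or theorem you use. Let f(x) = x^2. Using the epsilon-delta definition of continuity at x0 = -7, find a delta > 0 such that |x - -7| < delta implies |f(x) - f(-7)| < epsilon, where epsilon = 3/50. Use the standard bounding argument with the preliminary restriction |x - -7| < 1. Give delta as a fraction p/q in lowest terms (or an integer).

Factor: |x^2 - (-7)^2| = |x - -7| * |x + -7|.
Impose |x - -7| < 1 first. Then |x + -7| = |(x - -7) + 2*(-7)| <= |x - -7| + 2*|-7| < 1 + 14 = 15.
So |x^2 - (-7)^2| < delta * 15.
We need delta * 15 <= 3/50, i.e. delta <= 3/50/15 = 1/250.
Since 1/250 < 1, this is tighter than 1; take delta = 1/250.
So delta = 1/250 works.

1/250


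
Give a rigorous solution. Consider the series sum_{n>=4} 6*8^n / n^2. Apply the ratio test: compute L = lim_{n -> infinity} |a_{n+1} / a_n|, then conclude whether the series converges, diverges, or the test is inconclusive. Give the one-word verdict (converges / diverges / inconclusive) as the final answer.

Let a_n denote the general term. Form the ratio a_{n+1}/a_n and simplify:
a_{n+1}/a_n = 8*n^2/(n + 1)^2
Take the limit as n -> infinity: L = 8.
Since L = 8 > 1 (or L = infinity), the ratio test implies the series diverges.

diverges


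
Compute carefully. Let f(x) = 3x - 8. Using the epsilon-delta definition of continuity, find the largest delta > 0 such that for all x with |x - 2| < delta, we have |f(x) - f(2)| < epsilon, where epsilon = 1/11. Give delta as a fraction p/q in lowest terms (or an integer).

We compute f(2) = 3*(2) - 8 = -2.
|f(x) - f(2)| = |3x - 8 - (-2)| = |3(x - 2)| = 3|x - 2|.
We need 3|x - 2| < 1/11, i.e. |x - 2| < 1/11 / 3 = 1/33.
So any delta <= 1/33 works. Conversely, if delta > 1/33, then x = 2 + 1/33 satisfies |x - 2| = 1/33 < delta but |f(x) - f(2)| = 3 * 1/33 = 1/11, which is not < 1/11; so no larger delta works.
Hence the largest such delta is 1/33.

1/33


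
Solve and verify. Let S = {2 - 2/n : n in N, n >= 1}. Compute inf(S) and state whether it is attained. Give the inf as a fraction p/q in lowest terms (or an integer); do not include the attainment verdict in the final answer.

Analysis:
- Values: 0, 1, 4/3, 3/2, ... strictly increasing.
- Minimum is 0 (n=1); inf = 0 (attained).
- 2 - 2/n -> 2 from below; sup = 2, not attained.
Conclusion: inf(S) = 0, attained in S.

0


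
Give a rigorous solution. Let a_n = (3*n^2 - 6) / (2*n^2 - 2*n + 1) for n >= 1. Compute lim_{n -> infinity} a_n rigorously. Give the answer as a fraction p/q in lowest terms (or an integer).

Divide numerator and denominator by n^2, the highest power:
numerator / n^2 = 3 - 6/n^2
denominator / n^2 = 2 - 2/n + n^(-2)
As n -> infinity, all terms of the form c/n^k (k >= 1) tend to 0.
So numerator / n^2 -> 3 and denominator / n^2 -> 2.
Therefore lim a_n = 3/2.

3/2


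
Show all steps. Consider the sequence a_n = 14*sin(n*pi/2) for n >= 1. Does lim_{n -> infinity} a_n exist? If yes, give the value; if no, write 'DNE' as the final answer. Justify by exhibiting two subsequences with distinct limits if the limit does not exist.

Examine the behaviour of a_n along subsequences.
a_{4k+1} = 14*sin(pi/2 + 2k*pi) = 14 -> 14. a_{4k+3} = 14*sin(3pi/2 + 2k*pi) = -14 -> -14.
Since these two subsequential limits are 14 and -14, distinct, the full sequence cannot converge (a convergent sequence has all subsequences tending to the same limit). So lim a_n does not exist.

DNE


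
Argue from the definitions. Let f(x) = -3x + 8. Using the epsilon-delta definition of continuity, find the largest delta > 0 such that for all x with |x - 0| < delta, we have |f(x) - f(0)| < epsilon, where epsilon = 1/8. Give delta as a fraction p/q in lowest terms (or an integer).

We compute f(0) = -3*(0) + 8 = 8.
|f(x) - f(0)| = |-3x + 8 - (8)| = |-3(x - 0)| = 3|x - 0|.
We need 3|x - 0| < 1/8, i.e. |x - 0| < 1/8 / 3 = 1/24.
So any delta <= 1/24 works. Conversely, if delta > 1/24, then x = 0 + 1/24 satisfies |x - 0| = 1/24 < delta but |f(x) - f(0)| = 3 * 1/24 = 1/8, which is not < 1/8; so no larger delta works.
Hence the largest such delta is 1/24.

1/24


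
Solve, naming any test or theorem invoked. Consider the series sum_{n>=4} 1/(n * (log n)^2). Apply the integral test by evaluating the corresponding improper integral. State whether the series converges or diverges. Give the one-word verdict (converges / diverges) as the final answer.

Let f(x) = 1/(x*log(x)^2). Then f is positive, continuous, and decreasing on [4, infinity), so the integral test applies.
Compute the improper integral int_{4}^infinity f(x) dx:
  antiderivative F(x) = -1/log(x).
  F(x) -> 0 as x -> infinity.  int = 0 - F(4) = 1/log(4) < infinity. By the integral test, the series converges.

converges


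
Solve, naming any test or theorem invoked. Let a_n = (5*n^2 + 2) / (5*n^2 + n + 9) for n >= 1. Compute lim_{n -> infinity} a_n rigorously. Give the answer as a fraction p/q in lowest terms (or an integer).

Divide numerator and denominator by n^2, the highest power:
numerator / n^2 = 5 + 2/n^2
denominator / n^2 = 5 + 1/n + 9/n^2
As n -> infinity, all terms of the form c/n^k (k >= 1) tend to 0.
So numerator / n^2 -> 5 and denominator / n^2 -> 5.
Therefore lim a_n = 1.

1


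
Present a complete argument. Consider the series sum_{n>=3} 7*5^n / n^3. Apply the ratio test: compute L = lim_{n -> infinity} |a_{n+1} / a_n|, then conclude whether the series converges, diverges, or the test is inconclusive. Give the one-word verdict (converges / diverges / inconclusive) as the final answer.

Let a_n denote the general term. Form the ratio a_{n+1}/a_n and simplify:
a_{n+1}/a_n = 5*n^3/(n + 1)^3
Take the limit as n -> infinity: L = 5.
Since L = 5 > 1 (or L = infinity), the ratio test implies the series diverges.

diverges


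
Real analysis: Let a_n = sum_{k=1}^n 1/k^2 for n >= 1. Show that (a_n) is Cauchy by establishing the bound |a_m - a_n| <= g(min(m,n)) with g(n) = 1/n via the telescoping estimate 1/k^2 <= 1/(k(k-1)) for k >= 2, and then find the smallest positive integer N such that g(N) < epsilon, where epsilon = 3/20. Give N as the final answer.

For m > n >= 1: |a_m - a_n| = sum_{k=n+1}^m 1/k^2.
Use 1/k^2 <= 1/(k(k-1)) = 1/(k-1) - 1/k for k >= 2:
sum_{k=n+1}^m 1/k^2 <= sum_{k=n+1}^m (1/(k-1) - 1/k) = 1/n - 1/m <= 1/n.
By symmetry the same bound holds with n,m swapped, so |a_m - a_n| <= 1/min(m,n) = g(min(m,n)). Since g(n) -> 0, (a_n) is Cauchy.
Now solve g(N) < 3/20: 1/N < 3/20 <=> N > 1/(3/20) = 20/3.
The smallest integer strictly greater than 20/3 is N = 7.
Check: g(7) = 1/7 < 3/20; g(6) = 1/6 >= 3/20. So N = 7.

7


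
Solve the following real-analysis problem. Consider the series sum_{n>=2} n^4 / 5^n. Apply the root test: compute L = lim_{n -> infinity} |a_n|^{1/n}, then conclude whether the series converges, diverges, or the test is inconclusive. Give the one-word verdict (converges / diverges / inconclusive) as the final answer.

Let a_n denote the general term. Form |a_n|^(1/n) and simplify:
|a_n|^(1/n) = n^(4/n)/5
Take the limit as n -> infinity: L = 1/5.
Since L = 1/5 < 1, the root test implies convergence.

converges


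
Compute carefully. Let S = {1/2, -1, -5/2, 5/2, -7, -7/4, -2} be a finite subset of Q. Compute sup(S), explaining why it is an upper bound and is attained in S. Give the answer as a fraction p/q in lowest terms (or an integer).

S is finite, so sup(S) = max(S).
Sorted decreasing:
5/2, 1/2, -1, -7/4, -2, -5/2, -7
The extremum is 5/2.
For every x in S, x <= 5/2. And 5/2 is in S, so it is attained.
Therefore sup(S) = 5/2.

5/2


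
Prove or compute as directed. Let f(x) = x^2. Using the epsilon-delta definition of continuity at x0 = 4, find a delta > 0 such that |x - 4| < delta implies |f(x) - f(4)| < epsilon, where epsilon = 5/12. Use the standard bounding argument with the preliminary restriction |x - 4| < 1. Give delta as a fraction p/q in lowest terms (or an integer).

Factor: |x^2 - (4)^2| = |x - 4| * |x + 4|.
Impose |x - 4| < 1 first. Then |x + 4| = |(x - 4) + 2*(4)| <= |x - 4| + 2*|4| < 1 + 8 = 9.
So |x^2 - (4)^2| < delta * 9.
We need delta * 9 <= 5/12, i.e. delta <= 5/12/9 = 5/108.
Since 5/108 < 1, this is tighter than 1; take delta = 5/108.
So delta = 5/108 works.

5/108


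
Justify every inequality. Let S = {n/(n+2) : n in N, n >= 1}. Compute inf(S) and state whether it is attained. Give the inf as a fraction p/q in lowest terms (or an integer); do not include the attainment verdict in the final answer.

Analysis:
- Values: 1/3, 1/2, 3/5, 2/3, ... strictly increasing.
- Minimum is 1/3 (n=1); inf = 1/3 (attained).
- n/(n+2) = 1 - 2/(n+2) -> 1 from below as n -> infinity, and never equals 1.
- So sup = 1 (not attained).
Conclusion: inf(S) = 1/3, attained in S.

1/3


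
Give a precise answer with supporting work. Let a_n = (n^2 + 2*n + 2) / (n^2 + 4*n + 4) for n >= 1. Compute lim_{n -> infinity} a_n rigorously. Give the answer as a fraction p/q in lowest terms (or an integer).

Divide numerator and denominator by n^2, the highest power:
numerator / n^2 = 1 + 2/n + 2/n^2
denominator / n^2 = 1 + 4/n + 4/n^2
As n -> infinity, all terms of the form c/n^k (k >= 1) tend to 0.
So numerator / n^2 -> 1 and denominator / n^2 -> 1.
Therefore lim a_n = 1.

1


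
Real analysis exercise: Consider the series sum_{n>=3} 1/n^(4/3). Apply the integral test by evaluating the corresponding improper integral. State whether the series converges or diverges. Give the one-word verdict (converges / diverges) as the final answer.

Let f(x) = x^(-4/3). Then f is positive, continuous, and decreasing on [3, infinity), so the integral test applies.
Compute the improper integral int_{3}^infinity f(x) dx:
  antiderivative F(x) = -3/x^(1/3).
  As x -> infinity, F(x) -> 0 (since p = 4/3 > 1).
  So int = F(infinity) - F(3) = 0 - (-3^(2/3)) = 3^(2/3).
  Finite, so by the integral test, the series converges.

converges


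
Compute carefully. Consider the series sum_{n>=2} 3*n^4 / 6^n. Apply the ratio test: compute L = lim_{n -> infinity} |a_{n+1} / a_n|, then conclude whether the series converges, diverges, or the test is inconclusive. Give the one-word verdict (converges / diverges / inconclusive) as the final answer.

Let a_n denote the general term. Form the ratio a_{n+1}/a_n and simplify:
a_{n+1}/a_n = (n + 1)^4/(6*n^4)
Take the limit as n -> infinity: L = 1/6.
Since L = 1/6 < 1, the ratio test implies the series converges.

converges


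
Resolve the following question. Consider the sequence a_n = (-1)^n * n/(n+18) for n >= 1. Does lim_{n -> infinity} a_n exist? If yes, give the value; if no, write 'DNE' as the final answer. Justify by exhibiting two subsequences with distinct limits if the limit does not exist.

Examine the behaviour of a_n along subsequences.
a_{2k} = 2k/(2k+18) -> 1. a_{2k+1} = -(2k+1)/(2k+19) -> -1.
Since these two subsequential limits are 1 and -1, distinct, the full sequence cannot converge (a convergent sequence has all subsequences tending to the same limit). So lim a_n does not exist.

DNE


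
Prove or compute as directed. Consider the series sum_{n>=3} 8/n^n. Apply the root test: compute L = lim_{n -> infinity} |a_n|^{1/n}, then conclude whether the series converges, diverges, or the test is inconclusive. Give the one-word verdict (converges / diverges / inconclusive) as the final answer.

Let a_n denote the general term. Form |a_n|^(1/n) and simplify:
|a_n|^(1/n) = 2^(3/n)/n
Take the limit as n -> infinity: L = 0.
Since L = 0 < 1, the root test implies convergence.

converges


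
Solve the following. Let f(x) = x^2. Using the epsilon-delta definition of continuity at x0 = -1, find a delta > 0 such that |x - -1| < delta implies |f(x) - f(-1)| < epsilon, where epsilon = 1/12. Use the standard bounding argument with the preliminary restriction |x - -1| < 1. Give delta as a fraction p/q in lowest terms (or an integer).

Factor: |x^2 - (-1)^2| = |x - -1| * |x + -1|.
Impose |x - -1| < 1 first. Then |x + -1| = |(x - -1) + 2*(-1)| <= |x - -1| + 2*|-1| < 1 + 2 = 3.
So |x^2 - (-1)^2| < delta * 3.
We need delta * 3 <= 1/12, i.e. delta <= 1/12/3 = 1/36.
Since 1/36 < 1, this is tighter than 1; take delta = 1/36.
So delta = 1/36 works.

1/36


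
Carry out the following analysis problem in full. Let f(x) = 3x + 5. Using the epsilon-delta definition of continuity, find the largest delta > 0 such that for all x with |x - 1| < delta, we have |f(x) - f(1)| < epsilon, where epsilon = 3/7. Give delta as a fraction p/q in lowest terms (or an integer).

We compute f(1) = 3*(1) + 5 = 8.
|f(x) - f(1)| = |3x + 5 - (8)| = |3(x - 1)| = 3|x - 1|.
We need 3|x - 1| < 3/7, i.e. |x - 1| < 3/7 / 3 = 1/7.
So any delta <= 1/7 works. Conversely, if delta > 1/7, then x = 1 + 1/7 satisfies |x - 1| = 1/7 < delta but |f(x) - f(1)| = 3 * 1/7 = 3/7, which is not < 3/7; so no larger delta works.
Hence the largest such delta is 1/7.

1/7


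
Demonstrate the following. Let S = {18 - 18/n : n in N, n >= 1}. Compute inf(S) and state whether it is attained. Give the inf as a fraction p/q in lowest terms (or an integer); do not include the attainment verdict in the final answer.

Analysis:
- Values: 0, 9, 12, 27/2, ... strictly increasing.
- Minimum is 0 (n=1); inf = 0 (attained).
- 18 - 18/n -> 18 from below; sup = 18, not attained.
Conclusion: inf(S) = 0, attained in S.

0


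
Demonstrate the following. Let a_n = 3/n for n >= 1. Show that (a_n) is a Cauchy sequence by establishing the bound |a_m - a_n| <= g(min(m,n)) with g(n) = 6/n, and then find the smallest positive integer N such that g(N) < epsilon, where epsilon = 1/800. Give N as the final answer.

For any m, n >= 1, by the triangle inequality:
|a_m - a_n| = |3/m - 3/n| <= 3*1/m + 3*1/n <= 6/min(m,n).
So g(n) = 6/n bounds the Cauchy difference. Since g(n) -> 0, (a_n) is Cauchy.
Now solve g(N) < 1/800: 6/N < 1/800 <=> N > 6 / (1/800) = 4800.
The smallest integer strictly greater than 4800 is N = 4801.
Check: g(4801) = 6/4801 = 6/4801 < 1/800; g(4800) = 1/800 >= 1/800. So N = 4801.

4801


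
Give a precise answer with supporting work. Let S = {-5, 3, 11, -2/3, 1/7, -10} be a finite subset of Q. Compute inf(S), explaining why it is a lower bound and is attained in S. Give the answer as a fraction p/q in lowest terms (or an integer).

S is finite, so inf(S) = min(S).
Sorted increasing:
-10, -5, -2/3, 1/7, 3, 11
The extremum is -10.
For every x in S, x >= -10. And -10 is in S, so it is attained.
Therefore inf(S) = -10.

-10


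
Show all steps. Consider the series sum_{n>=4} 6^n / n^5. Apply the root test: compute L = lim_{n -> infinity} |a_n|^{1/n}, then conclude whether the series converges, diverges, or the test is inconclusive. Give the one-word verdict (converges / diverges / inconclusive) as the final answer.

Let a_n denote the general term. Form |a_n|^(1/n) and simplify:
|a_n|^(1/n) = 6/n^(5/n)
Take the limit as n -> infinity: L = 6.
Since L = 6 > 1, the root test implies divergence.

diverges


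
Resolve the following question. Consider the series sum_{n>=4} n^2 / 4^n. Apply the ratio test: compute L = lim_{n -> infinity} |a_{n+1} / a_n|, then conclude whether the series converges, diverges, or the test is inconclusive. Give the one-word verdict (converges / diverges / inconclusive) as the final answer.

Let a_n denote the general term. Form the ratio a_{n+1}/a_n and simplify:
a_{n+1}/a_n = (n + 1)^2/(4*n^2)
Take the limit as n -> infinity: L = 1/4.
Since L = 1/4 < 1, the ratio test implies the series converges.

converges


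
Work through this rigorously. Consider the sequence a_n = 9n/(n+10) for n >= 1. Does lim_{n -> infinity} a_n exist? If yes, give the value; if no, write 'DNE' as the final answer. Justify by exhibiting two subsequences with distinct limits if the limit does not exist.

Examine the behaviour of a_n along subsequences.
Even-n subsequence a_{2k} = 9(2k)/(2k+10) -> 9. Odd-n subsequence a_{2k+1} = 9(2k+1)/(2k+11) -> 9. Both tend to 9, which suggests the limit is 9; verify directly.
|a_n - 9| = |9n - 9(n+10)| / (n+10) = 90/(n+10) < 90/n for every n >= 1.
Given epsilon > 0, choose a positive integer N > 90/epsilon. Then for all n >= N, |a_n - 9| < 90/n <= 90/N < epsilon.
So by the definition of the limit, lim a_n exists and equals 9.

9


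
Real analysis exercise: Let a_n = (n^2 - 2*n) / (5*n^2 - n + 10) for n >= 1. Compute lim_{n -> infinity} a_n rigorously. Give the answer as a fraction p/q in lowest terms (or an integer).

Divide numerator and denominator by n^2, the highest power:
numerator / n^2 = 1 - 2/n
denominator / n^2 = 5 - 1/n + 10/n^2
As n -> infinity, all terms of the form c/n^k (k >= 1) tend to 0.
So numerator / n^2 -> 1 and denominator / n^2 -> 5.
Therefore lim a_n = 1/5.

1/5


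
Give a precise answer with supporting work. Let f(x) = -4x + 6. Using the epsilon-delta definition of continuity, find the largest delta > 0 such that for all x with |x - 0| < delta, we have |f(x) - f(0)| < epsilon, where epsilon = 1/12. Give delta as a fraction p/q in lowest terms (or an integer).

We compute f(0) = -4*(0) + 6 = 6.
|f(x) - f(0)| = |-4x + 6 - (6)| = |-4(x - 0)| = 4|x - 0|.
We need 4|x - 0| < 1/12, i.e. |x - 0| < 1/12 / 4 = 1/48.
So any delta <= 1/48 works. Conversely, if delta > 1/48, then x = 0 + 1/48 satisfies |x - 0| = 1/48 < delta but |f(x) - f(0)| = 4 * 1/48 = 1/12, which is not < 1/12; so no larger delta works.
Hence the largest such delta is 1/48.

1/48


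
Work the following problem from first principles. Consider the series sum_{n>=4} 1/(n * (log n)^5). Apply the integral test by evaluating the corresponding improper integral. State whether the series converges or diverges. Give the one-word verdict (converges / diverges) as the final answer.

Let f(x) = 1/(x*log(x)^5). Then f is positive, continuous, and decreasing on [4, infinity), so the integral test applies.
Compute the improper integral int_{4}^infinity f(x) dx:
  antiderivative F(x) = -1/(4*log(x)^4).
  F(x) -> 0 as x -> infinity.  int = 0 - F(4) = 1/(4*log(4)^4) < infinity. By the integral test, the series converges.

converges


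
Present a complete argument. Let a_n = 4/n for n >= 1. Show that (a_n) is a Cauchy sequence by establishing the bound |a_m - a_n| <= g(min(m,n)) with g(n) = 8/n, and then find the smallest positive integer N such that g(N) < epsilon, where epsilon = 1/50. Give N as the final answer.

For any m, n >= 1, by the triangle inequality:
|a_m - a_n| = |4/m - 4/n| <= 4*1/m + 4*1/n <= 8/min(m,n).
So g(n) = 8/n bounds the Cauchy difference. Since g(n) -> 0, (a_n) is Cauchy.
Now solve g(N) < 1/50: 8/N < 1/50 <=> N > 8 / (1/50) = 400.
The smallest integer strictly greater than 400 is N = 401.
Check: g(401) = 8/401 = 8/401 < 1/50; g(400) = 1/50 >= 1/50. So N = 401.

401


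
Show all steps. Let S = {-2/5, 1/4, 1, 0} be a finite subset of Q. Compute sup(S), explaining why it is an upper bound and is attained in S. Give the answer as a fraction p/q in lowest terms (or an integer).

S is finite, so sup(S) = max(S).
Sorted decreasing:
1, 1/4, 0, -2/5
The extremum is 1.
For every x in S, x <= 1. And 1 is in S, so it is attained.
Therefore sup(S) = 1.

1


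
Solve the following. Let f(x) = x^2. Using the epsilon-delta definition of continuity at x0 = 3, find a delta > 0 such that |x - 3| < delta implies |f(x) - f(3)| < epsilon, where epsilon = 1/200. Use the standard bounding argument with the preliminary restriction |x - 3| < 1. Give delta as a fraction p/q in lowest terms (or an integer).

Factor: |x^2 - (3)^2| = |x - 3| * |x + 3|.
Impose |x - 3| < 1 first. Then |x + 3| = |(x - 3) + 2*(3)| <= |x - 3| + 2*|3| < 1 + 6 = 7.
So |x^2 - (3)^2| < delta * 7.
We need delta * 7 <= 1/200, i.e. delta <= 1/200/7 = 1/1400.
Since 1/1400 < 1, this is tighter than 1; take delta = 1/1400.
So delta = 1/1400 works.

1/1400


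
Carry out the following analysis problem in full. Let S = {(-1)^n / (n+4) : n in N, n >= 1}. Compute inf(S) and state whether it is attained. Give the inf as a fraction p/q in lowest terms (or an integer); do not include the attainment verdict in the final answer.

Analysis:
- Values: -1/5, 1/6, -1/7, 1/8, -1/9, ...
- Positive terms (even n): 1/(2+4), 1/(4+4), ... decreasing -> max = 1/6 (n=2).
- Negative terms (odd n): -1/(1+4), -1/(3+4), ... increasing -> min = -1/5 (n=1).
- So sup = 1/6 (attained at n=2); inf = -1/5 (attained at n=1).
Conclusion: inf(S) = -1/5, attained in S.

-1/5


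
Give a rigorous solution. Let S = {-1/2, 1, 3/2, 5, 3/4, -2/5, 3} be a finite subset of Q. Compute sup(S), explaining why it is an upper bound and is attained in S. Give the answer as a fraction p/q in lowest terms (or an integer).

S is finite, so sup(S) = max(S).
Sorted decreasing:
5, 3, 3/2, 1, 3/4, -2/5, -1/2
The extremum is 5.
For every x in S, x <= 5. And 5 is in S, so it is attained.
Therefore sup(S) = 5.

5


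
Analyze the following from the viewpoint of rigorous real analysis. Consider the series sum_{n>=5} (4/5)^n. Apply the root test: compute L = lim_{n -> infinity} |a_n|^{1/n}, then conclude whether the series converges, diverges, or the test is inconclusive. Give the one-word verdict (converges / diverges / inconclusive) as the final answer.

Let a_n denote the general term. Form |a_n|^(1/n) and simplify:
|a_n|^(1/n) = 4/5
Take the limit as n -> infinity: L = 4/5.
Since L = 4/5 < 1, the root test implies convergence.

converges


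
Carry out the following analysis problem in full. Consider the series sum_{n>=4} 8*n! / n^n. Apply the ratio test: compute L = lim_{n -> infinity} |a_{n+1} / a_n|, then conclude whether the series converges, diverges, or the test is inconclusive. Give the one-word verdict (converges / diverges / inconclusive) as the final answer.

Let a_n denote the general term. Form the ratio a_{n+1}/a_n and simplify:
a_{n+1}/a_n = (n/(n + 1))^n
Take the limit as n -> infinity: L = exp(-1).
Since L = exp(-1) < 1, the ratio test implies the series converges.

converges


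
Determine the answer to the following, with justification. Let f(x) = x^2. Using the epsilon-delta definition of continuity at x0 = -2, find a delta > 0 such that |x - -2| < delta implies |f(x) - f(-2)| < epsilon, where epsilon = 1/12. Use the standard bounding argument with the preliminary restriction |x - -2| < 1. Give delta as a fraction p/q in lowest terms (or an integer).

Factor: |x^2 - (-2)^2| = |x - -2| * |x + -2|.
Impose |x - -2| < 1 first. Then |x + -2| = |(x - -2) + 2*(-2)| <= |x - -2| + 2*|-2| < 1 + 4 = 5.
So |x^2 - (-2)^2| < delta * 5.
We need delta * 5 <= 1/12, i.e. delta <= 1/12/5 = 1/60.
Since 1/60 < 1, this is tighter than 1; take delta = 1/60.
So delta = 1/60 works.

1/60


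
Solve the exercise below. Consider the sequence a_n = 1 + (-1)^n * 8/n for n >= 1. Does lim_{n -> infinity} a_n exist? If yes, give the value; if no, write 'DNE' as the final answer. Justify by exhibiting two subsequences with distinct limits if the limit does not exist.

Examine the behaviour of a_n along subsequences.
Even-n subsequence a_{2k} = 1 + 8/(2k) -> 1. Odd-n subsequence a_{2k+1} = 1 - 8/(2k+1) -> 1. Both tend to 1, which suggests the limit is 1; verify directly.
|a_n - 1| = |(-1)^n * 8/n| = 8/n for every n >= 1.
Given epsilon > 0, choose a positive integer N > 8/epsilon. Then for all n >= N, |a_n - 1| = 8/n <= 8/N < epsilon.
So by the definition of the limit, lim a_n exists and equals 1.

1


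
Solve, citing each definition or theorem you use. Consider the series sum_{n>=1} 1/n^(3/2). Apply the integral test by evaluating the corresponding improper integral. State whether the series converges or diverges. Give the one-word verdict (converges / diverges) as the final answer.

Let f(x) = x^(-3/2). Then f is positive, continuous, and decreasing on [1, infinity), so the integral test applies.
Compute the improper integral int_{1}^infinity f(x) dx:
  antiderivative F(x) = -2/sqrt(x).
  As x -> infinity, F(x) -> 0 (since p = 3/2 > 1).
  So int = F(infinity) - F(1) = 0 - (-2) = 2.
  Finite, so by the integral test, the series converges.

converges


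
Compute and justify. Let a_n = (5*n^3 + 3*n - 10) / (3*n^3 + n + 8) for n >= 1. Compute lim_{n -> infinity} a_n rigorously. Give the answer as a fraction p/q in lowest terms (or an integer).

Divide numerator and denominator by n^3, the highest power:
numerator / n^3 = 5 + 3/n^2 - 10/n^3
denominator / n^3 = 3 + n^(-2) + 8/n^3
As n -> infinity, all terms of the form c/n^k (k >= 1) tend to 0.
So numerator / n^3 -> 5 and denominator / n^3 -> 3.
Therefore lim a_n = 5/3.

5/3


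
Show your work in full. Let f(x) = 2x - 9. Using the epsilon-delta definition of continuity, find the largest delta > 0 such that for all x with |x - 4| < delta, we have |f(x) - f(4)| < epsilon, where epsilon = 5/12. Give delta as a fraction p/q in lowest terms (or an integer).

We compute f(4) = 2*(4) - 9 = -1.
|f(x) - f(4)| = |2x - 9 - (-1)| = |2(x - 4)| = 2|x - 4|.
We need 2|x - 4| < 5/12, i.e. |x - 4| < 5/12 / 2 = 5/24.
So any delta <= 5/24 works. Conversely, if delta > 5/24, then x = 4 + 5/24 satisfies |x - 4| = 5/24 < delta but |f(x) - f(4)| = 2 * 5/24 = 5/12, which is not < 5/12; so no larger delta works.
Hence the largest such delta is 5/24.

5/24


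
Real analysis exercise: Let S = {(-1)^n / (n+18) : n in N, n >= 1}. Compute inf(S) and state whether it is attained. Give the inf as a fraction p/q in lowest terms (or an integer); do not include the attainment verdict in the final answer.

Analysis:
- Values: -1/19, 1/20, -1/21, 1/22, -1/23, ...
- Positive terms (even n): 1/(2+18), 1/(4+18), ... decreasing -> max = 1/20 (n=2).
- Negative terms (odd n): -1/(1+18), -1/(3+18), ... increasing -> min = -1/19 (n=1).
- So sup = 1/20 (attained at n=2); inf = -1/19 (attained at n=1).
Conclusion: inf(S) = -1/19, attained in S.

-1/19


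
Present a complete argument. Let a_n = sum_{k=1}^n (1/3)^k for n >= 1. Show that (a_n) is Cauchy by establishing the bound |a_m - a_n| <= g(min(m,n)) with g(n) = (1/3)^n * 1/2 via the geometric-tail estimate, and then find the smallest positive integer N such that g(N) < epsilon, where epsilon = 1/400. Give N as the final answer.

For m > n >= 1: |a_m - a_n| = sum_{k=n+1}^m (1/3)^k < sum_{k=n+1}^infinity (1/3)^k = (1/3)^(n+1) / (1 - 1/3) = (1/3)^n * (1/3) * (3/2) = (1/3)^n * 1/2.
So g(n) = (1/3)^n / 2. Since g(n) -> 0, (a_n) is Cauchy.
Now solve g(N) < 1/400: (1/3)^N / 2 < 1/400 <=> 3^N > 1 / (2 * 1/400) = 200.
Check powers of 3: 3^4 = 81 <= 200, 3^5 = 243 > 200.
So the smallest such N is 5. Check: g(5) = 1/(2 * 243) = 1/486 < 1/400.

5


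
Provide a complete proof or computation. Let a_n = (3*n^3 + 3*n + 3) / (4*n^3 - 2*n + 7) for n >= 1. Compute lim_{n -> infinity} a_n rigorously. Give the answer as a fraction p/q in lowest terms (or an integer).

Divide numerator and denominator by n^3, the highest power:
numerator / n^3 = 3 + 3/n^2 + 3/n^3
denominator / n^3 = 4 - 2/n^2 + 7/n^3
As n -> infinity, all terms of the form c/n^k (k >= 1) tend to 0.
So numerator / n^3 -> 3 and denominator / n^3 -> 4.
Therefore lim a_n = 3/4.

3/4


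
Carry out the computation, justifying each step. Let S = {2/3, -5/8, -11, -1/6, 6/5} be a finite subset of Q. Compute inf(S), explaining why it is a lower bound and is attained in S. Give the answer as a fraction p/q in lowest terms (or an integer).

S is finite, so inf(S) = min(S).
Sorted increasing:
-11, -5/8, -1/6, 2/3, 6/5
The extremum is -11.
For every x in S, x >= -11. And -11 is in S, so it is attained.
Therefore inf(S) = -11.

-11


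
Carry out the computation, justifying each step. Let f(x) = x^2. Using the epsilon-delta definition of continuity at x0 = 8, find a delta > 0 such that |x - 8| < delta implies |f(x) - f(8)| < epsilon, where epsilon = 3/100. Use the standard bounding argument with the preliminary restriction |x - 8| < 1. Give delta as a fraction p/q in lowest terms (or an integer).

Factor: |x^2 - (8)^2| = |x - 8| * |x + 8|.
Impose |x - 8| < 1 first. Then |x + 8| = |(x - 8) + 2*(8)| <= |x - 8| + 2*|8| < 1 + 16 = 17.
So |x^2 - (8)^2| < delta * 17.
We need delta * 17 <= 3/100, i.e. delta <= 3/100/17 = 3/1700.
Since 3/1700 < 1, this is tighter than 1; take delta = 3/1700.
So delta = 3/1700 works.

3/1700


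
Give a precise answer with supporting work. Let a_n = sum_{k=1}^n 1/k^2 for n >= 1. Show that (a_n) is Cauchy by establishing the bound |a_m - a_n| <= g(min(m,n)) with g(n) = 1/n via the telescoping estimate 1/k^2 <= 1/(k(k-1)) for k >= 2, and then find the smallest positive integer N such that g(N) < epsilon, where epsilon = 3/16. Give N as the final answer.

For m > n >= 1: |a_m - a_n| = sum_{k=n+1}^m 1/k^2.
Use 1/k^2 <= 1/(k(k-1)) = 1/(k-1) - 1/k for k >= 2:
sum_{k=n+1}^m 1/k^2 <= sum_{k=n+1}^m (1/(k-1) - 1/k) = 1/n - 1/m <= 1/n.
By symmetry the same bound holds with n,m swapped, so |a_m - a_n| <= 1/min(m,n) = g(min(m,n)). Since g(n) -> 0, (a_n) is Cauchy.
Now solve g(N) < 3/16: 1/N < 3/16 <=> N > 1/(3/16) = 16/3.
The smallest integer strictly greater than 16/3 is N = 6.
Check: g(6) = 1/6 < 3/16; g(5) = 1/5 >= 3/16. So N = 6.

6


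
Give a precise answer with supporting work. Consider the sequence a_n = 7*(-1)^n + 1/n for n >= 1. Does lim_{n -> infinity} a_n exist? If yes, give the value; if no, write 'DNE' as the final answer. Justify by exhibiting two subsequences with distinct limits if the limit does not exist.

Examine the behaviour of a_n along subsequences.
a_{2k} = 7 + 1/(2k) -> 7. a_{2k+1} = -7 + 1/(2k+1) -> -7.
Since these two subsequential limits are 7 and -7, distinct, the full sequence cannot converge (a convergent sequence has all subsequences tending to the same limit). So lim a_n does not exist.

DNE


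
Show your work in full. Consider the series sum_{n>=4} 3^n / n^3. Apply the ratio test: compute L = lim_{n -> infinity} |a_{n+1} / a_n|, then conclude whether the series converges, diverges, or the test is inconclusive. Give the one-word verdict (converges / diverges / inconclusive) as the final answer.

Let a_n denote the general term. Form the ratio a_{n+1}/a_n and simplify:
a_{n+1}/a_n = 3*n^3/(n + 1)^3
Take the limit as n -> infinity: L = 3.
Since L = 3 > 1 (or L = infinity), the ratio test implies the series diverges.

diverges
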